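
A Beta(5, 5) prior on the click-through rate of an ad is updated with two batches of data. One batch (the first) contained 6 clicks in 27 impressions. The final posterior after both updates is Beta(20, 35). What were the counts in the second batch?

9 clicks and 9 non-clicks

Because Beta–binomial updating is additive in the counts, the combined data contributed (α_post−α_prior, β_post−β_prior) successes and failures.
Total across both batches: 20−5=15 clicks, 35−5=30 non-clicks.
Subtract the first batch: 15−6=9 clicks and 30−21=9 non-clicks.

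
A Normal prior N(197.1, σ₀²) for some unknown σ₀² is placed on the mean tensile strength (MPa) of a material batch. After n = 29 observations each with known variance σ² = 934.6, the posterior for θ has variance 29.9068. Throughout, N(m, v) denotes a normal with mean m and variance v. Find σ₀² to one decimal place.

σ₀² = 415.3

For the Normal–Normal model with known σ², precisions add: τ_n = τ₀ + n/σ².
So 1/σ₀² = 1/29.9068 − 29/934.6 = 0.033437 − 0.031029 = 0.002408.
Hence σ₀² = 1/0.002408 ≈ 415.3.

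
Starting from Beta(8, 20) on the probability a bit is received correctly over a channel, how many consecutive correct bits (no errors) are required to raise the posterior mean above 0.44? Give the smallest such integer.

After k correct bits and 0 errors the posterior is Beta(8+k, 20), with mean (8+k)/(8+20+k).
Set (8+k)/(28+k) > 0.44 and solve: k > (0.44·28 − 8)/(1 − 0.44) = 7.714.
The smallest integer exceeding 7.714 is 8.

k = 8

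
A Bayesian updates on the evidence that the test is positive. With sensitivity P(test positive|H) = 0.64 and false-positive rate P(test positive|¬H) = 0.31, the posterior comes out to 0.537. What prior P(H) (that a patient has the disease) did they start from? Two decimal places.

In odds form, posterior odds = prior odds × likelihood ratio, so prior odds = posterior odds ÷ LR.
Posterior odds = 0.537/(1−0.537) = 1.1598. LR = 0.64/0.31 = 2.0645.
Prior odds = 1.1598/2.0645 = 0.5618, so P(H) = 0.5618/(1+0.5618) ≈ 0.36.

P(H) = 0.36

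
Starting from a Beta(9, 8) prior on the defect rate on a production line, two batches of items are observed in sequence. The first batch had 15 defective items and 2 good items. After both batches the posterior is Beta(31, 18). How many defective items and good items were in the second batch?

7 defective items and 8 good items

Because Beta–binomial updating is additive in the counts, the combined data contributed (α_post−α_prior, β_post−β_prior) successes and failures.
Total across both batches: 31−9=22 defective items, 18−8=10 good items.
Subtract the first batch: 22−15=7 defective items and 10−2=8 good items.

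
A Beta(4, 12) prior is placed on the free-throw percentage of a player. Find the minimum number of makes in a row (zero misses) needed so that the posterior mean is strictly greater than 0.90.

k = 105

After k makes and 0 misses the posterior is Beta(4+k, 12), with mean (4+k)/(4+12+k).
Set (4+k)/(16+k) > 0.90 and solve: k > (0.90·16 − 4)/(1 − 0.90) = 104.000.
The smallest integer exceeding 104.000 is 105, and checking k=105: (109)/(121) = 0.9008 > 0.90.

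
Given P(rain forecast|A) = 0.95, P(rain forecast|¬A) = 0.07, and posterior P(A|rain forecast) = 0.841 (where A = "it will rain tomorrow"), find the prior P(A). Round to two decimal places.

In odds form, posterior odds = prior odds × likelihood ratio, so prior odds = posterior odds ÷ LR.
Posterior odds = 0.841/(1−0.841) = 5.2893. LR = 0.95/0.07 = 13.5714.
Prior odds = 5.2893/13.5714 = 0.3897, so P(A) = 0.3897/(1+0.3897) ≈ 0.28.

P(A) = 0.28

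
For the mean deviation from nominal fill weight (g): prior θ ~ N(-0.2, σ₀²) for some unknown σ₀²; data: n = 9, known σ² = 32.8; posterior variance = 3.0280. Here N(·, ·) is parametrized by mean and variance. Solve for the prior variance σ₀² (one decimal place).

σ₀² = 17.9

Posterior precision equals prior precision plus data precision: 1/σ_n² = 1/σ₀² + n/σ².
So 1/σ₀² = 1/3.0280 − 9/32.8 = 0.330251 − 0.274390 = 0.055861.
Hence σ₀² = 1/0.055861 ≈ 17.9.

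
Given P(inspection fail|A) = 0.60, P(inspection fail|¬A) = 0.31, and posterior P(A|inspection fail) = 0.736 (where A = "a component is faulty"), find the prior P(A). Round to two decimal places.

P(A) = 0.59

Bayes' rule in odds form gives O(A|E) = O(A)·[P(E|A)/P(E|¬A)], hence O(A) = O(A|E)/LR.
Posterior odds = 0.736/(1−0.736) = 2.7879. LR = 0.60/0.31 = 1.9355.
Prior odds = 2.7879/1.9355 = 1.4404, so P(A) = 1.4404/(1+1.4404) ≈ 0.59.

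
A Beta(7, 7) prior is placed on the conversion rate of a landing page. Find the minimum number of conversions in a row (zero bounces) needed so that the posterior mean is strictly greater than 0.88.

After k conversions and 0 bounces the posterior is Beta(7+k, 7), with mean (7+k)/(7+7+k).
Set (7+k)/(14+k) > 0.88 and solve: k > (0.88·14 − 7)/(1 − 0.88) = 44.333.
The smallest integer exceeding 44.333 is 45.

k = 45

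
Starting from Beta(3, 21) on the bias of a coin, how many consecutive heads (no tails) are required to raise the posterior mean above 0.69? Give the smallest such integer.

k = 44

After k heads and 0 tails the posterior is Beta(3+k, 21), with mean (3+k)/(3+21+k).
Set (3+k)/(24+k) > 0.69 and solve: k > (0.69·24 − 3)/(1 − 0.69) = 43.742.
The smallest integer exceeding 43.742 is 44.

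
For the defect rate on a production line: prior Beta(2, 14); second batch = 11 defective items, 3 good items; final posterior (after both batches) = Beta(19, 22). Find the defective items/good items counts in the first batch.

6 defective items and 5 good items

Sequential conjugate updates are equivalent to a single update on the pooled data, so total successes = posterior α − prior α and total failures = posterior β − prior β.
Total across both batches: 19−2=17 defective items, 22−14=8 good items.
Subtract the second batch: 17−11=6 defective items and 8−3=5 good items.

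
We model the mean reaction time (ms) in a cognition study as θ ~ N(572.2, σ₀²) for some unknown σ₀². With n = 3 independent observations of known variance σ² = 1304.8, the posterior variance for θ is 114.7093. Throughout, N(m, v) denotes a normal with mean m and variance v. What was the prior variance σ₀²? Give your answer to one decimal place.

For the Normal–Normal model with known σ², precisions add: τ_n = τ₀ + n/σ².
So 1/σ₀² = 1/114.7093 − 3/1304.8 = 0.008718 − 0.002299 = 0.006419.
Hence σ₀² = 1/0.006419 ≈ 155.8.

σ₀² = 155.8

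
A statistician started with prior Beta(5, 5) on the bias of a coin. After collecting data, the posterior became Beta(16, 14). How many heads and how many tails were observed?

11 heads and 9 tails

Beta is conjugate to the binomial likelihood: posterior = Beta(a+s, b+f).
So s = 16 − 5 = 11 and f = 14 − 5 = 9.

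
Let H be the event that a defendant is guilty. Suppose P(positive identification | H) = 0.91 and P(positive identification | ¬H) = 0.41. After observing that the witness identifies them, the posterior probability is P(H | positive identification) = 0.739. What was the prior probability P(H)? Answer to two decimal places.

Bayes' rule in odds form gives O(H|E) = O(H)·[P(E|H)/P(E|¬H)], hence O(H) = O(H|E)/LR.
Posterior odds = 0.739/(1−0.739) = 2.8314. LR = 0.91/0.41 = 2.2195.
Prior odds = 2.8314/2.2195 = 1.2757, so P(H) = 1.2757/(1+1.2757) ≈ 0.56.

P(H) = 0.56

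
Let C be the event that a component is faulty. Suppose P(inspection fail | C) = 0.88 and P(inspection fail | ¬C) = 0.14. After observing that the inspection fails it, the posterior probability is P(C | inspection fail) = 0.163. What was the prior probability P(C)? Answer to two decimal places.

In odds form, posterior odds = prior odds × likelihood ratio, so prior odds = posterior odds ÷ LR.
Posterior odds = 0.163/(1−0.163) = 0.1947. LR = 0.88/0.14 = 6.2857.
Prior odds = 0.1947/6.2857 = 0.0310, so P(C) = 0.0310/(1+0.0310) ≈ 0.03.

P(C) = 0.03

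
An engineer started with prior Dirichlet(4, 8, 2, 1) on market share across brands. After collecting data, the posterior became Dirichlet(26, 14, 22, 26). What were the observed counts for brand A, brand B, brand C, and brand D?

counts (22, 6, 20, 25)

For a Dirichlet(α) prior with multinomial counts c, the posterior is Dirichlet(α + c) componentwise.
Counts are posterior − prior componentwise: 26−4=22, 14−8=6, 22−2=20, 26−1=25.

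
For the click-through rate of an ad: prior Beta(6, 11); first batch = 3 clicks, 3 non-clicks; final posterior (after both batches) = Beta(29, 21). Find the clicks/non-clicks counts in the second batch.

Sequential conjugate updates are equivalent to a single update on the pooled data, so total successes = posterior α − prior α and total failures = posterior β − prior β.
Total across both batches: 29−6=23 clicks, 21−11=10 non-clicks.
Subtract the first batch: 23−3=20 clicks and 10−3=7 non-clicks.

20 clicks and 7 non-clicks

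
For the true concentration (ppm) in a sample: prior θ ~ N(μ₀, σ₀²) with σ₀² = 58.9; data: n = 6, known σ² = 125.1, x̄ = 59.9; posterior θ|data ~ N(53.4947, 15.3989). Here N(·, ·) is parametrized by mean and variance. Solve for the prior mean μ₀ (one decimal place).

μ₀ = 35.4

With known observation variance, the Normal–Normal posterior has precision τ_n = τ₀ + n/σ² and mean μ_n = (τ₀μ₀ + (n/σ²)x̄)/τ_n.
Here τ₀ = 1/58.9 = 0.016978 and τ_data = 6/125.1 = 0.047962, so τ_n = 0.064940.
Rearranging for μ₀: μ₀ = (μ_n·τ_n − τ_data·x̄)/τ₀ = (53.4947·0.064940 − 0.047962·59.9) / 0.016978 = 0.601022/0.016978 ≈ 35.4.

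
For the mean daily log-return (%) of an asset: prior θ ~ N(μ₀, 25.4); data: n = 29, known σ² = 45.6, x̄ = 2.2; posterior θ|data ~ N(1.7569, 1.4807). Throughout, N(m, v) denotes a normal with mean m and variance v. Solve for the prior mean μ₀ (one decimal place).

With known observation variance, the Normal–Normal posterior has precision τ_n = τ₀ + n/σ² and mean μ_n = (τ₀μ₀ + (n/σ²)x̄)/τ_n.
Here τ₀ = 1/25.4 = 0.039370 and τ_data = 29/45.6 = 0.635965, so τ_n = 0.675335.
Rearranging for μ₀: μ₀ = (μ_n·τ_n − τ_data·x̄)/τ₀ = (1.7569·0.675335 − 0.635965·2.2) / 0.039370 = -0.212627/0.039370 ≈ -5.4.

μ₀ = -5.4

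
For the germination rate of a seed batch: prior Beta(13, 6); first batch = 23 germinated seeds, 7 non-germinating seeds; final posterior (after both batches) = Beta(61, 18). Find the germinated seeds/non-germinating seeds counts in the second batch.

Because Beta–binomial updating is additive in the counts, the combined data contributed (α_post−α_prior, β_post−β_prior) successes and failures.
Total across both batches: 61−13=48 germinated seeds, 18−6=12 non-germinating seeds.
Subtract the first batch: 48−23=25 germinated seeds and 12−7=5 non-germinating seeds.

25 germinated seeds and 5 non-germinating seeds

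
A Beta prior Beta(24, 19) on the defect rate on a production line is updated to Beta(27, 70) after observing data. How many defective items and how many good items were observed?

3 defective items and 51 good items

Under Beta–binomial conjugacy the posterior parameters are (α+s, β+f).
So s = 27 − 24 = 3 and f = 70 − 19 = 51.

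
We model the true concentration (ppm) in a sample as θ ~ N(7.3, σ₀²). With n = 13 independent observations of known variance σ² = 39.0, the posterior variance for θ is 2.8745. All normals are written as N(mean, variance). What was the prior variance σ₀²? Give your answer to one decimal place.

σ₀² = 68.7

Posterior precision equals prior precision plus data precision: 1/σ_n² = 1/σ₀² + n/σ².
So 1/σ₀² = 1/2.8745 − 13/39.0 = 0.347887 − 0.333333 = 0.014554.
Hence σ₀² = 1/0.014554 ≈ 68.7.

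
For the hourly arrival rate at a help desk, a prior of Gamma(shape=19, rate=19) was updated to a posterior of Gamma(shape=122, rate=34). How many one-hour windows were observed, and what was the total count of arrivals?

n = 15 one-hour windows with total 103 arrivals

A Gamma(α, β) prior (rate parametrization) on a Poisson rate with n observations summing to S gives posterior Gamma(α+S, β+n).
Matching: Σxᵢ = 122 − 19 = 103 and n = 34 − 19 = 15.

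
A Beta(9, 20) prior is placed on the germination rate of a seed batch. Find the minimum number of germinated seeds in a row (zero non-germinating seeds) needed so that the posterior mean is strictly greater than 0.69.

k = 36

After k germinated seeds and 0 non-germinating seeds the posterior is Beta(9+k, 20), with mean (9+k)/(9+20+k).
Set (9+k)/(29+k) > 0.69 and solve: k > (0.69·29 − 9)/(1 − 0.69) = 35.516.
The smallest integer exceeding 35.516 is 36, and checking k=36: (45)/(65) = 0.6923 > 0.69.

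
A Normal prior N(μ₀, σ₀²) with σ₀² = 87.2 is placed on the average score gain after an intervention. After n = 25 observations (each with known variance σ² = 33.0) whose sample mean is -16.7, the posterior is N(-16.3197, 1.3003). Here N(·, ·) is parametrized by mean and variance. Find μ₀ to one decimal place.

μ₀ = 8.8

The posterior mean is a precision-weighted average: μ_n = (τ₀μ₀ + τ_data·x̄)/(τ₀+τ_data), with τ₀=1/σ₀² and τ_data=n/σ².
Here τ₀ = 1/87.2 = 0.011468 and τ_data = 25/33.0 = 0.757576, so τ_n = 0.769044.
Rearranging for μ₀: μ₀ = (μ_n·τ_n − τ_data·x̄)/τ₀ = (-16.3197·0.769044 − 0.757576·-16.7) / 0.011468 = 0.100952/0.011468 ≈ 8.8.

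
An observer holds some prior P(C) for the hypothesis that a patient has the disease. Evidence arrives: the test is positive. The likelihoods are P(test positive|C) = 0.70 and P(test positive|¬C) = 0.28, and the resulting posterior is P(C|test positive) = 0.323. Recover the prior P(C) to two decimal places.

In odds form, posterior odds = prior odds × likelihood ratio, so prior odds = posterior odds ÷ LR.
Posterior odds = 0.323/(1−0.323) = 0.4771. LR = 0.70/0.28 = 2.5000.
Prior odds = 0.4771/2.5000 = 0.1908, so P(C) = 0.1908/(1+0.1908) ≈ 0.16.

P(C) = 0.16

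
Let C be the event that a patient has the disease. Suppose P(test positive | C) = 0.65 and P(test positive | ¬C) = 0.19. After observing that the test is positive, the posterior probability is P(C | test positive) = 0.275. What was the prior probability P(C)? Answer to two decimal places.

P(C) = 0.10

In odds form, posterior odds = prior odds × likelihood ratio, so prior odds = posterior odds ÷ LR.
Posterior odds = 0.275/(1−0.275) = 0.3793. LR = 0.65/0.19 = 3.4211.
Prior odds = 0.3793/3.4211 = 0.1109, so P(C) = 0.1109/(1+0.1109) ≈ 0.10.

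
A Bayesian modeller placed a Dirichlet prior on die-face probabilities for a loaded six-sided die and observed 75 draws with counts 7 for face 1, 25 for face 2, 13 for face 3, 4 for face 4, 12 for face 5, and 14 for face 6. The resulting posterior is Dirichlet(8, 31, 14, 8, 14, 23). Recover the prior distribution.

For a Dirichlet(α) prior with multinomial counts c, the posterior is Dirichlet(α + c) componentwise.
Subtract each count from the matching posterior parameter: 8−7=1, 31−25=6, 14−13=1, 8−4=4, 14−12=2, 23−14=9.

Dirichlet(1, 6, 1, 4, 2, 9)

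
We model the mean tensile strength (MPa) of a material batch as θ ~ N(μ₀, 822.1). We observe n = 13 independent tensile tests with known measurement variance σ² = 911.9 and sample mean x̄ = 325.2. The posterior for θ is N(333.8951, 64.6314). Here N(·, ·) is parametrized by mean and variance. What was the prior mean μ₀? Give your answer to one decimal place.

μ₀ = 435.8

With known observation variance, the Normal–Normal posterior has precision τ_n = τ₀ + n/σ² and mean μ_n = (τ₀μ₀ + (n/σ²)x̄)/τ_n.
Here τ₀ = 1/822.1 = 0.001216 and τ_data = 13/911.9 = 0.014256, so τ_n = 0.015472.
Rearranging for μ₀: μ₀ = (μ_n·τ_n − τ_data·x̄)/τ₀ = (333.8951·0.015472 − 0.014256·325.2) / 0.001216 = 0.529974/0.001216 ≈ 435.8.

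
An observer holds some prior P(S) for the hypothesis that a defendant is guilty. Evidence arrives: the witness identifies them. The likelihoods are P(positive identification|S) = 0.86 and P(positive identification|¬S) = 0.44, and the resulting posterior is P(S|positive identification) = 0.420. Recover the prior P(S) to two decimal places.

Bayes' rule in odds form gives O(S|E) = O(S)·[P(E|S)/P(E|¬S)], hence O(S) = O(S|E)/LR.
Posterior odds = 0.420/(1−0.420) = 0.7241. LR = 0.86/0.44 = 1.9545.
Prior odds = 0.7241/1.9545 = 0.3705, so P(S) = 0.3705/(1+0.3705) ≈ 0.27.

P(S) = 0.27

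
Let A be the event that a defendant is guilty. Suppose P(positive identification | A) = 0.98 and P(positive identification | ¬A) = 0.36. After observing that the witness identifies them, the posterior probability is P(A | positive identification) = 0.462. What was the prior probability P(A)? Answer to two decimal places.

P(A) = 0.24

In odds form, posterior odds = prior odds × likelihood ratio, so prior odds = posterior odds ÷ LR.
Posterior odds = 0.462/(1−0.462) = 0.8587. LR = 0.98/0.36 = 2.7222.
Prior odds = 0.8587/2.7222 = 0.3154, so P(A) = 0.3154/(1+0.3154) ≈ 0.24.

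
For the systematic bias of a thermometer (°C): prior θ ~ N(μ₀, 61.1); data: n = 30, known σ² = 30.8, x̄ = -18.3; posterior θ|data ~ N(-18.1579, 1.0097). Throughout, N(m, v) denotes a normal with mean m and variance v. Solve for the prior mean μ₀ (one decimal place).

With known observation variance, the Normal–Normal posterior has precision τ_n = τ₀ + n/σ² and mean μ_n = (τ₀μ₀ + (n/σ²)x̄)/τ_n.
Here τ₀ = 1/61.1 = 0.016367 and τ_data = 30/30.8 = 0.974026, so τ_n = 0.990393.
Rearranging for μ₀: μ₀ = (μ_n·τ_n − τ_data·x̄)/τ₀ = (-18.1579·0.990393 − 0.974026·-18.3) / 0.016367 = -0.158781/0.016367 ≈ -9.7.

μ₀ = -9.7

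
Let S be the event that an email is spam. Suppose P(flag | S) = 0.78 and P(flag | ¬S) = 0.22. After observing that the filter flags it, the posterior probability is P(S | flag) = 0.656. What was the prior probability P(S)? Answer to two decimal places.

P(S) = 0.35

Bayes' rule in odds form gives O(S|E) = O(S)·[P(E|S)/P(E|¬S)], hence O(S) = O(S|E)/LR.
Posterior odds = 0.656/(1−0.656) = 1.9070. LR = 0.78/0.22 = 3.5455.
Prior odds = 1.9070/3.5455 = 0.5379, so P(S) = 0.5379/(1+0.5379) ≈ 0.35.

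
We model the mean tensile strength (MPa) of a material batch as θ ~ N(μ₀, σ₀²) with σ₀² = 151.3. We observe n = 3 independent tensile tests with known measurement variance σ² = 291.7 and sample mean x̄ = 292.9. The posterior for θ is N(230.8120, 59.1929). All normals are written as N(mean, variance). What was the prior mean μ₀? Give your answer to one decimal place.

μ₀ = 134.2

The posterior mean is a precision-weighted average: μ_n = (τ₀μ₀ + τ_data·x̄)/(τ₀+τ_data), with τ₀=1/σ₀² and τ_data=n/σ².
Here τ₀ = 1/151.3 = 0.006609 and τ_data = 3/291.7 = 0.010285, so τ_n = 0.016894.
Rearranging for μ₀: μ₀ = (μ_n·τ_n − τ_data·x̄)/τ₀ = (230.8120·0.016894 − 0.010285·292.9) / 0.006609 = 0.886861/0.006609 ≈ 134.2.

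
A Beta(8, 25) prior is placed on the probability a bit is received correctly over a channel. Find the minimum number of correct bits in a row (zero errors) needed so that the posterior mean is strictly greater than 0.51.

k = 19

After k correct bits and 0 errors the posterior is Beta(8+k, 25), with mean (8+k)/(8+25+k).
Set (8+k)/(33+k) > 0.51 and solve: k > (0.51·33 − 8)/(1 − 0.51) = 18.020.
The smallest integer exceeding 18.020 is 19.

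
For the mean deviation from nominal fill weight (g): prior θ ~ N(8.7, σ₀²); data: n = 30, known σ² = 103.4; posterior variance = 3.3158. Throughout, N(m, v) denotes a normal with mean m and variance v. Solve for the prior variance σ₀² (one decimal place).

σ₀² = 87.3

Posterior precision equals prior precision plus data precision: 1/σ_n² = 1/σ₀² + n/σ².
So 1/σ₀² = 1/3.3158 − 30/103.4 = 0.301586 − 0.290135 = 0.011451.
Hence σ₀² = 1/0.011451 ≈ 87.3.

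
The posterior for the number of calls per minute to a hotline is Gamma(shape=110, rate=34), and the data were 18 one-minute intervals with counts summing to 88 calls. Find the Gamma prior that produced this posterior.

Gamma(shape=22, rate=16)

Gamma–Poisson conjugacy: posterior shape = α + Σxᵢ, posterior rate = β + n.
So α = 110 − 88 = 22 and β = 34 − 18 = 16.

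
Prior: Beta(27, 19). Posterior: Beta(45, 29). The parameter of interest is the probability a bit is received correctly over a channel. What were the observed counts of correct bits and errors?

Under Beta–binomial conjugacy the posterior parameters are (a+s, b+f).
Match parameters: s=45−27=18, f=29−19=10.

18 correct bits and 10 errors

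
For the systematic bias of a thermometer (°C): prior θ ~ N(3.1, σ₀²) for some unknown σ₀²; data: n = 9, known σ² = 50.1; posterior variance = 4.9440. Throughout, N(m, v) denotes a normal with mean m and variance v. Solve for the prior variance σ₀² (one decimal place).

σ₀² = 44.2

Posterior precision equals prior precision plus data precision: 1/σ_n² = 1/σ₀² + n/σ².
So 1/σ₀² = 1/4.9440 − 9/50.1 = 0.202265 − 0.179641 = 0.022624.
Hence σ₀² = 1/0.022624 ≈ 44.2.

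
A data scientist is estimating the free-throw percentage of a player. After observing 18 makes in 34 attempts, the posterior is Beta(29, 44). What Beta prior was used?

Beta is conjugate to the binomial likelihood: posterior = Beta(a+s, b+f).
So a = 29 − 18 = 11 and b = 44 − 16 = 28.

Beta(11, 28)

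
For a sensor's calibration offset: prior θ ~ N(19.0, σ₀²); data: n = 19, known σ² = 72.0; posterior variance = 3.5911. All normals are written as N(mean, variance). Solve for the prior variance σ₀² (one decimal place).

For the Normal–Normal model with known σ², precisions add: τ_n = τ₀ + n/σ².
So 1/σ₀² = 1/3.5911 − 19/72.0 = 0.278466 − 0.263889 = 0.014577.
Hence σ₀² = 1/0.014577 ≈ 68.6.

σ₀² = 68.6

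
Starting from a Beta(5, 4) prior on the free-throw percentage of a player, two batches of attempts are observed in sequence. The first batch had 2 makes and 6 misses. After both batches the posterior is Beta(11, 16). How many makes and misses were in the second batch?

Because Beta–binomial updating is additive in the counts, the combined data contributed (α_post−α_prior, β_post−β_prior) successes and failures.
Total across both batches: 11−5=6 makes, 16−4=12 misses.
Subtract the first batch: 6−2=4 makes and 12−6=6 misses.

4 makes and 6 misses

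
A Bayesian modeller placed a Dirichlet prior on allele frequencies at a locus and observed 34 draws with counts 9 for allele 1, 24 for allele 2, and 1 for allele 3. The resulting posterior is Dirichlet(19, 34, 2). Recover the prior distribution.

For a Dirichlet(α) prior with multinomial counts c, the posterior is Dirichlet(α + c) componentwise.
Subtract each count from the matching posterior parameter: 19−9=10, 34−24=10, 2−1=1.

Dirichlet(10, 10, 1)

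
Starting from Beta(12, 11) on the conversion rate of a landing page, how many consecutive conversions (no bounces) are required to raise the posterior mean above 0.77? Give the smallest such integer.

After k conversions and 0 bounces the posterior is Beta(12+k, 11), with mean (12+k)/(12+11+k).
Set (12+k)/(23+k) > 0.77 and solve: k > (0.77·23 − 12)/(1 − 0.77) = 24.826.
The smallest integer exceeding 24.826 is 25.

k = 25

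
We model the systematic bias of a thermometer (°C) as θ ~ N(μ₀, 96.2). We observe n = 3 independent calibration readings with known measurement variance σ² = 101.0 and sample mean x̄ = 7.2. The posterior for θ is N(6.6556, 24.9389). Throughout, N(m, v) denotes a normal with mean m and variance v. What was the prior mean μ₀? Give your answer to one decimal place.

With known observation variance, the Normal–Normal posterior has precision τ_n = τ₀ + n/σ² and mean μ_n = (τ₀μ₀ + (n/σ²)x̄)/τ_n.
Here τ₀ = 1/96.2 = 0.010395 and τ_data = 3/101.0 = 0.029703, so τ_n = 0.040098.
Rearranging for μ₀: μ₀ = (μ_n·τ_n − τ_data·x̄)/τ₀ = (6.6556·0.040098 − 0.029703·7.2) / 0.010395 = 0.053015/0.010395 ≈ 5.1.

μ₀ = 5.1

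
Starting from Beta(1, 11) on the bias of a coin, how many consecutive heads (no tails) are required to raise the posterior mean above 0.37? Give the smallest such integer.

After k heads and 0 tails the posterior is Beta(1+k, 11), with mean (1+k)/(1+11+k).
Set (1+k)/(12+k) > 0.37 and solve: k > (0.37·12 − 1)/(1 − 0.37) = 5.460.
The smallest integer exceeding 5.460 is 6.

k = 6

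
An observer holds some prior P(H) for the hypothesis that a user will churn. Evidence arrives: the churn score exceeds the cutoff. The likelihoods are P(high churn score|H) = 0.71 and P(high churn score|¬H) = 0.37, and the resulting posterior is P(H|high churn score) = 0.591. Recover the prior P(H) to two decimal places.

In odds form, posterior odds = prior odds × likelihood ratio, so prior odds = posterior odds ÷ LR.
Posterior odds = 0.591/(1−0.591) = 1.4450. LR = 0.71/0.37 = 1.9189.
Prior odds = 1.4450/1.9189 = 0.7530, so P(H) = 0.7530/(1+0.7530) ≈ 0.43.

P(H) = 0.43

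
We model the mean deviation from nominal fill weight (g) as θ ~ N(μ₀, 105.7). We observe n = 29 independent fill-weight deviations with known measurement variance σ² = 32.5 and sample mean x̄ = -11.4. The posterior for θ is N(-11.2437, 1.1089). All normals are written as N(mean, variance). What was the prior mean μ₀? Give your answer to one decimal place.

μ₀ = 3.5

The posterior mean is a precision-weighted average: μ_n = (τ₀μ₀ + τ_data·x̄)/(τ₀+τ_data), with τ₀=1/σ₀² and τ_data=n/σ².
Here τ₀ = 1/105.7 = 0.009461 and τ_data = 29/32.5 = 0.892308, so τ_n = 0.901769.
Rearranging for μ₀: μ₀ = (μ_n·τ_n − τ_data·x̄)/τ₀ = (-11.2437·0.901769 − 0.892308·-11.4) / 0.009461 = 0.033091/0.009461 ≈ 3.5.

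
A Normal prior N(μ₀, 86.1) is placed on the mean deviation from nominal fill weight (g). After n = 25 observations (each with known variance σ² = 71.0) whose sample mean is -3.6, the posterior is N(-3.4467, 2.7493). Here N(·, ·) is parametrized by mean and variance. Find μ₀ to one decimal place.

With known observation variance, the Normal–Normal posterior has precision τ_n = τ₀ + n/σ² and mean μ_n = (τ₀μ₀ + (n/σ²)x̄)/τ_n.
Here τ₀ = 1/86.1 = 0.011614 and τ_data = 25/71.0 = 0.352113, so τ_n = 0.363727.
Rearranging for μ₀: μ₀ = (μ_n·τ_n − τ_data·x̄)/τ₀ = (-3.4467·0.363727 − 0.352113·-3.6) / 0.011614 = 0.013949/0.011614 ≈ 1.2.

μ₀ = 1.2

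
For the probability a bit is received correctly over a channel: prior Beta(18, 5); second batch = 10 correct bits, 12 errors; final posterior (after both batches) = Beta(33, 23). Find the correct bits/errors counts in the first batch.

Sequential conjugate updates are equivalent to a single update on the pooled data, so total successes = posterior α − prior α and total failures = posterior β − prior β.
Total across both batches: 33−18=15 correct bits, 23−5=18 errors.
Subtract the second batch: 15−10=5 correct bits and 18−12=6 errors.

5 correct bits and 6 errors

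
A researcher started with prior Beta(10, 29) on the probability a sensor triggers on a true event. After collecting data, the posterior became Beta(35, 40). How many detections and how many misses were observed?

Under Beta–binomial conjugacy the posterior parameters are (a+s, b+f).
So s = 35 − 10 = 25 and f = 40 − 29 = 11.

25 detections and 11 misses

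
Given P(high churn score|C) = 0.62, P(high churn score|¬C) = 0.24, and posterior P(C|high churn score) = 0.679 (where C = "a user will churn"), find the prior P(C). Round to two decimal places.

In odds form, posterior odds = prior odds × likelihood ratio, so prior odds = posterior odds ÷ LR.
Posterior odds = 0.679/(1−0.679) = 2.1153. LR = 0.62/0.24 = 2.5833.
Prior odds = 2.1153/2.5833 = 0.8188, so P(C) = 0.8188/(1+0.8188) ≈ 0.45.

P(C) = 0.45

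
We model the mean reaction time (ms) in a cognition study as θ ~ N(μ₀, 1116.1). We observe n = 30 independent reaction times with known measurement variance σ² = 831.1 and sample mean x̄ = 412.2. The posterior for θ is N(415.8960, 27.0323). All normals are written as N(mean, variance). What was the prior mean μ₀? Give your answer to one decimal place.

μ₀ = 564.8

With known observation variance, the Normal–Normal posterior has precision τ_n = τ₀ + n/σ² and mean μ_n = (τ₀μ₀ + (n/σ²)x̄)/τ_n.
Here τ₀ = 1/1116.1 = 0.000896 and τ_data = 30/831.1 = 0.036097, so τ_n = 0.036993.
Rearranging for μ₀: μ₀ = (μ_n·τ_n − τ_data·x̄)/τ₀ = (415.8960·0.036993 − 0.036097·412.2) / 0.000896 = 0.506057/0.000896 ≈ 564.8.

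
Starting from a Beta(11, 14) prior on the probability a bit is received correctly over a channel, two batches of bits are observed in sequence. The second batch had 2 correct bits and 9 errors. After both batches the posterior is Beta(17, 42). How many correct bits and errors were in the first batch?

4 correct bits and 19 errors

Sequential conjugate updates are equivalent to a single update on the pooled data, so total successes = posterior α − prior α and total failures = posterior β − prior β.
Total across both batches: 17−11=6 correct bits, 42−14=28 errors.
Subtract the second batch: 6−2=4 correct bits and 28−9=19 errors.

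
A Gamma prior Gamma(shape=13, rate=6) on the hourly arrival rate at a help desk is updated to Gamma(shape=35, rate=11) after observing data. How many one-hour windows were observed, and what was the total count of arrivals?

n = 5 one-hour windows with total 22 arrivals

Gamma–Poisson conjugacy: posterior shape = α + Σxᵢ, posterior rate = β + n.
Matching: Σxᵢ = 35 − 13 = 22 and n = 11 − 6 = 5.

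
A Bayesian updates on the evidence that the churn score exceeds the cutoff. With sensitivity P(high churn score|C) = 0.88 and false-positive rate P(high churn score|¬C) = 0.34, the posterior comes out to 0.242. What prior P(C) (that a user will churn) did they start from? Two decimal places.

P(C) = 0.11

In odds form, posterior odds = prior odds × likelihood ratio, so prior odds = posterior odds ÷ LR.
Posterior odds = 0.242/(1−0.242) = 0.3193. LR = 0.88/0.34 = 2.5882.
Prior odds = 0.3193/2.5882 = 0.1234, so P(C) = 0.1234/(1+0.1234) ≈ 0.11.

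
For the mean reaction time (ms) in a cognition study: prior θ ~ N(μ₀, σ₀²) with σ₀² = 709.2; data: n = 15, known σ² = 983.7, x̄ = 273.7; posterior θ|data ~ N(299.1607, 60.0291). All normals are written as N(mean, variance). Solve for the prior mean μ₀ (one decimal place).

μ₀ = 574.5

The posterior mean is a precision-weighted average: μ_n = (τ₀μ₀ + τ_data·x̄)/(τ₀+τ_data), with τ₀=1/σ₀² and τ_data=n/σ².
Here τ₀ = 1/709.2 = 0.001410 and τ_data = 15/983.7 = 0.015249, so τ_n = 0.016659.
Rearranging for μ₀: μ₀ = (μ_n·τ_n − τ_data·x̄)/τ₀ = (299.1607·0.016659 − 0.015249·273.7) / 0.001410 = 0.810067/0.001410 ≈ 574.5.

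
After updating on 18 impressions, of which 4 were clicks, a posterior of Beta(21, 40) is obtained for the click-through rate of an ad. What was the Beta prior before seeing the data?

Beta(17, 26)

A Beta(α, β) prior with s successes and f failures in binomial data gives a Beta(α+s, β+f) posterior.
So α = 21 − 4 = 17 and β = 40 − 14 = 26.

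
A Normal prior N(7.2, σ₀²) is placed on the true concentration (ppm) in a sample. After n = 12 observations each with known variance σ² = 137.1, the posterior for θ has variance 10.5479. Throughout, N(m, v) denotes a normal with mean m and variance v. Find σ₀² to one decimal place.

For the Normal–Normal model with known σ², precisions add: τ_n = τ₀ + n/σ².
So 1/σ₀² = 1/10.5479 − 12/137.1 = 0.094806 − 0.087527 = 0.007279.
Hence σ₀² = 1/0.007279 ≈ 137.4.

σ₀² = 137.4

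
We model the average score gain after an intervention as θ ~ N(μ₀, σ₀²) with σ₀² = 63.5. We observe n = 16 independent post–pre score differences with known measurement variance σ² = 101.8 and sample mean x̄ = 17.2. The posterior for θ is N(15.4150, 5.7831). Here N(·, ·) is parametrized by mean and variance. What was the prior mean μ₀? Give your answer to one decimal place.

μ₀ = -2.4

With known observation variance, the Normal–Normal posterior has precision τ_n = τ₀ + n/σ² and mean μ_n = (τ₀μ₀ + (n/σ²)x̄)/τ_n.
Here τ₀ = 1/63.5 = 0.015748 and τ_data = 16/101.8 = 0.157171, so τ_n = 0.172919.
Rearranging for μ₀: μ₀ = (μ_n·τ_n − τ_data·x̄)/τ₀ = (15.4150·0.172919 − 0.157171·17.2) / 0.015748 = -0.037795/0.015748 ≈ -2.4.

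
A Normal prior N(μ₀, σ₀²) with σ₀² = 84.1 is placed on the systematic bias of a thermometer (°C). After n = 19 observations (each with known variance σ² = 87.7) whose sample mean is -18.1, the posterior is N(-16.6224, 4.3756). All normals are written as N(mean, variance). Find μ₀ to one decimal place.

μ₀ = 10.3

The posterior mean is a precision-weighted average: μ_n = (τ₀μ₀ + τ_data·x̄)/(τ₀+τ_data), with τ₀=1/σ₀² and τ_data=n/σ².
Here τ₀ = 1/84.1 = 0.011891 and τ_data = 19/87.7 = 0.216648, so τ_n = 0.228539.
Rearranging for μ₀: μ₀ = (μ_n·τ_n − τ_data·x̄)/τ₀ = (-16.6224·0.228539 − 0.216648·-18.1) / 0.011891 = 0.122462/0.011891 ≈ 10.3.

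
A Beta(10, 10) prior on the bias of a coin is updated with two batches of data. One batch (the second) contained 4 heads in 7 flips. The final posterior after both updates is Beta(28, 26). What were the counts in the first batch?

14 heads and 13 tails

Because Beta–binomial updating is additive in the counts, the combined data contributed (α_post−α_prior, β_post−β_prior) successes and failures.
Total across both batches: 28−10=18 heads, 26−10=16 tails.
Subtract the second batch: 18−4=14 heads and 16−3=13 tails.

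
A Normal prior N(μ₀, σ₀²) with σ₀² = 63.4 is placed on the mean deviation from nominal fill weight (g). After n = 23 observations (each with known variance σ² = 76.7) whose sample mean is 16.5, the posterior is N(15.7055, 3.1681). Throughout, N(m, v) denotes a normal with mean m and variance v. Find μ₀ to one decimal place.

With known observation variance, the Normal–Normal posterior has precision τ_n = τ₀ + n/σ² and mean μ_n = (τ₀μ₀ + (n/σ²)x̄)/τ_n.
Here τ₀ = 1/63.4 = 0.015773 and τ_data = 23/76.7 = 0.299870, so τ_n = 0.315643.
Rearranging for μ₀: μ₀ = (μ_n·τ_n − τ_data·x̄)/τ₀ = (15.7055·0.315643 − 0.299870·16.5) / 0.015773 = 0.009476/0.015773 ≈ 0.6.

μ₀ = 0.6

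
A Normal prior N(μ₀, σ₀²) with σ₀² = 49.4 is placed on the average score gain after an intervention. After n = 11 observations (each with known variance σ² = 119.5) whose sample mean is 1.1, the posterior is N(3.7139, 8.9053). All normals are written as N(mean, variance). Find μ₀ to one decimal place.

The posterior mean is a precision-weighted average: μ_n = (τ₀μ₀ + τ_data·x̄)/(τ₀+τ_data), with τ₀=1/σ₀² and τ_data=n/σ².
Here τ₀ = 1/49.4 = 0.020243 and τ_data = 11/119.5 = 0.092050, so τ_n = 0.112293.
Rearranging for μ₀: μ₀ = (μ_n·τ_n − τ_data·x̄)/τ₀ = (3.7139·0.112293 − 0.092050·1.1) / 0.020243 = 0.315790/0.020243 ≈ 15.6.

μ₀ = 15.6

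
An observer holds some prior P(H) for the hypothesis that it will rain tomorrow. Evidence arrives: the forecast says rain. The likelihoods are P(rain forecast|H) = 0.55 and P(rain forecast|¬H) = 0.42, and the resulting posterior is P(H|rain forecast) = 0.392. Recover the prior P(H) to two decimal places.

P(H) = 0.33

Bayes' rule in odds form gives O(H|E) = O(H)·[P(E|H)/P(E|¬H)], hence O(H) = O(H|E)/LR.
Posterior odds = 0.392/(1−0.392) = 0.6447. LR = 0.55/0.42 = 1.3095.
Prior odds = 0.6447/1.3095 = 0.4923, so P(H) = 0.4923/(1+0.4923) ≈ 0.33.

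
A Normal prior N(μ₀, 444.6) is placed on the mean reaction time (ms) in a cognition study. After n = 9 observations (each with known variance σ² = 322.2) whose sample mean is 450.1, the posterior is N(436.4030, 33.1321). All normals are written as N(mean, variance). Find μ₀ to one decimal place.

μ₀ = 266.3

With known observation variance, the Normal–Normal posterior has precision τ_n = τ₀ + n/σ² and mean μ_n = (τ₀μ₀ + (n/σ²)x̄)/τ_n.
Here τ₀ = 1/444.6 = 0.002249 and τ_data = 9/322.2 = 0.027933, so τ_n = 0.030182.
Rearranging for μ₀: μ₀ = (μ_n·τ_n − τ_data·x̄)/τ₀ = (436.4030·0.030182 − 0.027933·450.1) / 0.002249 = 0.598872/0.002249 ≈ 266.3.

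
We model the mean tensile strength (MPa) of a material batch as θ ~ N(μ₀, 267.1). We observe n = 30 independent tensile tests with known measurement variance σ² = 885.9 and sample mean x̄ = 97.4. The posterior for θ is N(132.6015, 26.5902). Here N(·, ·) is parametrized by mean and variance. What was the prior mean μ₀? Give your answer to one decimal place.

With known observation variance, the Normal–Normal posterior has precision τ_n = τ₀ + n/σ² and mean μ_n = (τ₀μ₀ + (n/σ²)x̄)/τ_n.
Here τ₀ = 1/267.1 = 0.003744 and τ_data = 30/885.9 = 0.033864, so τ_n = 0.037608.
Rearranging for μ₀: μ₀ = (μ_n·τ_n − τ_data·x̄)/τ₀ = (132.6015·0.037608 − 0.033864·97.4) / 0.003744 = 1.688524/0.003744 ≈ 451.0.

μ₀ = 451.0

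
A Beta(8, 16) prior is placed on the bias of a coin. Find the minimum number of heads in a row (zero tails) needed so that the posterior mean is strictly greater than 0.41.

After k heads and 0 tails the posterior is Beta(8+k, 16), with mean (8+k)/(8+16+k).
Set (8+k)/(24+k) > 0.41 and solve: k > (0.41·24 − 8)/(1 − 0.41) = 3.119.
The smallest integer exceeding 3.119 is 4.

k = 4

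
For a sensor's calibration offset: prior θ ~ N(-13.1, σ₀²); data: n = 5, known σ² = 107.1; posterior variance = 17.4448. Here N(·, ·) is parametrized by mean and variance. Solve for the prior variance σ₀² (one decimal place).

For the Normal–Normal model with known σ², precisions add: τ_n = τ₀ + n/σ².
So 1/σ₀² = 1/17.4448 − 5/107.1 = 0.057324 − 0.046685 = 0.010639.
Hence σ₀² = 1/0.010639 ≈ 94.0.

σ₀² = 94.0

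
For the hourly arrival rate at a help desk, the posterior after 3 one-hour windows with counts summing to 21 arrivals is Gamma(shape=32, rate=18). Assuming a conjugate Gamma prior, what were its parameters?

Gamma–Poisson conjugacy: posterior shape = α + Σxᵢ, posterior rate = β + n.
So α = 32 − 21 = 11 and β = 18 − 3 = 15.

Gamma(shape=11, rate=15)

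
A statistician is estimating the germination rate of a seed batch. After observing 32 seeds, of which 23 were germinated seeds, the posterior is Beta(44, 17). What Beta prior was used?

Beta is conjugate to the binomial likelihood: posterior = Beta(a+s, b+f).
Subtract the data counts: 44−23=21, 17−9=8.

Beta(21, 8)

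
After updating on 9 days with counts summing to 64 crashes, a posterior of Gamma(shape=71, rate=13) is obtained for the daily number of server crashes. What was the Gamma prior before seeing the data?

Gamma(shape=7, rate=4)

A Gamma(α, β) prior (rate parametrization) on a Poisson rate with n observations summing to S gives posterior Gamma(α+S, β+n).
So α = 71 − 64 = 7 and β = 13 − 9 = 4.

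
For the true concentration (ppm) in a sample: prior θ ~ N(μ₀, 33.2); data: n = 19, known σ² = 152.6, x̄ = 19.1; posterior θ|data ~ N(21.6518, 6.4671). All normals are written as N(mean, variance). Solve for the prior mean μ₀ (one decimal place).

The posterior mean is a precision-weighted average: μ_n = (τ₀μ₀ + τ_data·x̄)/(τ₀+τ_data), with τ₀=1/σ₀² and τ_data=n/σ².
Here τ₀ = 1/33.2 = 0.030120 and τ_data = 19/152.6 = 0.124509, so τ_n = 0.154629.
Rearranging for μ₀: μ₀ = (μ_n·τ_n − τ_data·x̄)/τ₀ = (21.6518·0.154629 − 0.124509·19.1) / 0.030120 = 0.969874/0.030120 ≈ 32.2.

μ₀ = 32.2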